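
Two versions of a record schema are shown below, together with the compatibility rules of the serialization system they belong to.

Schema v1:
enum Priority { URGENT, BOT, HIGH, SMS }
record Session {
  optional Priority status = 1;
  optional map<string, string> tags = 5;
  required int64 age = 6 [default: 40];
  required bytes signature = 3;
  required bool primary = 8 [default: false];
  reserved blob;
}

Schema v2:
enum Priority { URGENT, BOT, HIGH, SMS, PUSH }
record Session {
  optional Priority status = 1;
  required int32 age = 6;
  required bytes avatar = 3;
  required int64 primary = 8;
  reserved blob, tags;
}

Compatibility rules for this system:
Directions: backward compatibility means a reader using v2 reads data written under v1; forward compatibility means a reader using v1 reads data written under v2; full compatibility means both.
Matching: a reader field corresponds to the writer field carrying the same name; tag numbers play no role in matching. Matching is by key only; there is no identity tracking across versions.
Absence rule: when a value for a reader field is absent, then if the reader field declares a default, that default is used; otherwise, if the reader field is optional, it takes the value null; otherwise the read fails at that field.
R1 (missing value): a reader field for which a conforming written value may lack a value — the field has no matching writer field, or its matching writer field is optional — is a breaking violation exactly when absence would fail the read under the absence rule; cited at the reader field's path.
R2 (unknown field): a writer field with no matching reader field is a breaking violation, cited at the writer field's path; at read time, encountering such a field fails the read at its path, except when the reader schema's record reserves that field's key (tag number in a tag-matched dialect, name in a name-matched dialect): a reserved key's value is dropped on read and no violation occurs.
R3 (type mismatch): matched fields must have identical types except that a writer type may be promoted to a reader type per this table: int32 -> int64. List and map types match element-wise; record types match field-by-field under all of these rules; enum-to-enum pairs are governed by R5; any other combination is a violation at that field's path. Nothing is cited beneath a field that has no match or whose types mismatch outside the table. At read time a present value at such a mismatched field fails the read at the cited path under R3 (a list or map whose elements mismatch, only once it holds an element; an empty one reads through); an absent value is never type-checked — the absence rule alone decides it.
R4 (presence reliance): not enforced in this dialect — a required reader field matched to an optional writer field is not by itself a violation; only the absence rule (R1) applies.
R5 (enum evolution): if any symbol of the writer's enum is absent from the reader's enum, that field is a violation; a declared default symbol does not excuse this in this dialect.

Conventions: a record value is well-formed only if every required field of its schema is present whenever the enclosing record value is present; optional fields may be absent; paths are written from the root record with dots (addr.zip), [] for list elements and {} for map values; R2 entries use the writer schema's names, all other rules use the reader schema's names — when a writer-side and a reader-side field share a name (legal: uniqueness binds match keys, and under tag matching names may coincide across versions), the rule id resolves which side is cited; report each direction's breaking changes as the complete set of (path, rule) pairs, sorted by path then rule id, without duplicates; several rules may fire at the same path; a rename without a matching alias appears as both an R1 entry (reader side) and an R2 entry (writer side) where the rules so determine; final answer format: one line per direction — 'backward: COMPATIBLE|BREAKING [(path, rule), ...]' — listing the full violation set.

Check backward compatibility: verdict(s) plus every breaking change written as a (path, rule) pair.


each type pair in Session: writer, then reader
backward on Session — v2 reading data written by v1:
  status: Priority -> Priority, writer optional; from status
  age: int64 -> int32, writer required; from age
  avatar: no writer match
  primary: bool -> int64, writer required; from primary
  writer field tags has no reader counterpart
  writer field signature has no reader counterpart
  rule R3 violated at age
  rule R1 violated at avatar
  rule R3 violated at primary
  rule R2 violated at signature
  => 4 violation(s): backward is BREAKING for Session
diffs on Session not affecting the asked answer:
  enum Priority (field status in record Session): symbol PUSH added -> fires only in the forward direction of Session, which is not asked here
  removed field tags from record Session (its key "tags" joins the reserved list) -> no rule fires on it in Session's dialect; the asked verdict holds

backward: BREAKING [(age, R3), (avatar, R1), (primary, R3), (signature, R2)]


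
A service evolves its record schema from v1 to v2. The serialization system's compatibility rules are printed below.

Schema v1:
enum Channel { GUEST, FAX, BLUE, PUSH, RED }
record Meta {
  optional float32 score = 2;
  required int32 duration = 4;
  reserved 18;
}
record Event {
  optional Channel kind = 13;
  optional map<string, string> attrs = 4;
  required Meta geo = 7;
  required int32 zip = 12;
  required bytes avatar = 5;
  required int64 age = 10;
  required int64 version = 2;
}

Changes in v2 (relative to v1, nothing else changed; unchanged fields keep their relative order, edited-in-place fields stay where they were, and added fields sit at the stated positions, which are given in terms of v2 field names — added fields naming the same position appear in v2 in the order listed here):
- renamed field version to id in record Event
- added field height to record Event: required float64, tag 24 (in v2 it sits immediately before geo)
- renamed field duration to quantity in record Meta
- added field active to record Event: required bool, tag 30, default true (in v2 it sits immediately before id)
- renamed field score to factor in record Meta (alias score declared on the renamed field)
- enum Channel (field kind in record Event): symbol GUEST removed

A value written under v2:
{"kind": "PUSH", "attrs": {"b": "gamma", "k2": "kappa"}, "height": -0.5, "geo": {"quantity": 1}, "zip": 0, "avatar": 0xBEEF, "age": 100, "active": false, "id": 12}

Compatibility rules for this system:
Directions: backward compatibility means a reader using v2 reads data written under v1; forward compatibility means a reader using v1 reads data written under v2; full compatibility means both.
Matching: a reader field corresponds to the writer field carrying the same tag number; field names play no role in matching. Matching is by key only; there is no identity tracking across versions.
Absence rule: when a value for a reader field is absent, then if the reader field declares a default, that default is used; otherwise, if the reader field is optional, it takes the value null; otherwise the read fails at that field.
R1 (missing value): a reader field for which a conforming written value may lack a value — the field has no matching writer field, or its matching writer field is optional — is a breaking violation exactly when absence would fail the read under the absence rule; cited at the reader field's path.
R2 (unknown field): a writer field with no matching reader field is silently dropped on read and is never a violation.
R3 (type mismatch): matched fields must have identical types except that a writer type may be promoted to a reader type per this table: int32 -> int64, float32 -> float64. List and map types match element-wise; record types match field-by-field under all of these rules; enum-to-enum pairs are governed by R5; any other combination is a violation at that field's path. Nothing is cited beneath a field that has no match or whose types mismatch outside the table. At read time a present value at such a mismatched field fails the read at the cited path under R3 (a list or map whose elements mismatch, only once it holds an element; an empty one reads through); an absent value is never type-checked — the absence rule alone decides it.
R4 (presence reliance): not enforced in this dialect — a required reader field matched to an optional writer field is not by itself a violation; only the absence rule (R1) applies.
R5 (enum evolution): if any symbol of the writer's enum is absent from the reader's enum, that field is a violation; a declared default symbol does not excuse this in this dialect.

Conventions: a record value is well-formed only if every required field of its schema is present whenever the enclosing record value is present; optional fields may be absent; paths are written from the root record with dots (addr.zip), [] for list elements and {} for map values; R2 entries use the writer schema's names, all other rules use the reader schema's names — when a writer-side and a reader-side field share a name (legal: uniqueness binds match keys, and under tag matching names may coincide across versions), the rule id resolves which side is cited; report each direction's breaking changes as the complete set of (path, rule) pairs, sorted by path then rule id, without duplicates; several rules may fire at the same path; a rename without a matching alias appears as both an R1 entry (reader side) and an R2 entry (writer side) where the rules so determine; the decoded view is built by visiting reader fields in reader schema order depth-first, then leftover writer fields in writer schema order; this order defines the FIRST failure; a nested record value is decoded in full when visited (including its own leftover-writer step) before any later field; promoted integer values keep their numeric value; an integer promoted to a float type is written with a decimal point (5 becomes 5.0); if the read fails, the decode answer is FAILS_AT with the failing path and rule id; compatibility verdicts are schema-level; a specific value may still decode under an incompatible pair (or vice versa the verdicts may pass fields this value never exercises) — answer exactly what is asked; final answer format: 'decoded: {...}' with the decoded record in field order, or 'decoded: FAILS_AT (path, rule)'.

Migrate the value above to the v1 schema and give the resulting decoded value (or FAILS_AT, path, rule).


each type pair in Event: writer, then reader
migrating the Event value to v1:
  kind := "PUSH"
  attrs := {"b": "gamma", "k2": "kappa"}
  geo.score := null (absent, optional -> null)
  geo.duration := 1 (from writer quantity)
  zip := 0
  avatar := 0xBEEF
  age := 100
  version := 12 (from writer id)
  writer height: unknown -> dropped
  writer active: unknown -> dropped
  => decoded: {"kind": "PUSH", "attrs": {"b": "gamma", "k2": "kappa"}, "geo": {"score": null, "duration": 1}, "zip": 0, "avatar": 0xBEEF, "age": 100, "version": 12}
ruling out the remaining Event differences:
  renamed field version to id in record Event -> fires no rule on Event under this dialect and leaves the result unchanged
  added field active to record Event: required bool, tag 30, default true (in v2 it sits immediately before id) -> fires no rule on Event under this dialect and leaves the result unchanged
  renamed field duration to quantity in record Meta -> fires no rule on Event under this dialect and leaves the result unchanged
  added field height to record Event: required float64, tag 24 (in v2 it sits immediately before geo) -> affects the rule determinations only; this particular Event value decodes identically
  renamed field score to factor in record Meta (alias score declared on the renamed field) -> fires no rule on Event under this dialect and leaves the result unchanged
  enum Channel (field kind in record Event): symbol GUEST removed -> affects the rule determinations only; this particular Event value decodes identically

decoded: {"kind": "PUSH", "attrs": {"b": "gamma", "k2": "kappa"}, "geo": {"score": null, "duration": 1}, "zip": 0, "avatar": 0xBEEF, "age": 100, "version": 12}


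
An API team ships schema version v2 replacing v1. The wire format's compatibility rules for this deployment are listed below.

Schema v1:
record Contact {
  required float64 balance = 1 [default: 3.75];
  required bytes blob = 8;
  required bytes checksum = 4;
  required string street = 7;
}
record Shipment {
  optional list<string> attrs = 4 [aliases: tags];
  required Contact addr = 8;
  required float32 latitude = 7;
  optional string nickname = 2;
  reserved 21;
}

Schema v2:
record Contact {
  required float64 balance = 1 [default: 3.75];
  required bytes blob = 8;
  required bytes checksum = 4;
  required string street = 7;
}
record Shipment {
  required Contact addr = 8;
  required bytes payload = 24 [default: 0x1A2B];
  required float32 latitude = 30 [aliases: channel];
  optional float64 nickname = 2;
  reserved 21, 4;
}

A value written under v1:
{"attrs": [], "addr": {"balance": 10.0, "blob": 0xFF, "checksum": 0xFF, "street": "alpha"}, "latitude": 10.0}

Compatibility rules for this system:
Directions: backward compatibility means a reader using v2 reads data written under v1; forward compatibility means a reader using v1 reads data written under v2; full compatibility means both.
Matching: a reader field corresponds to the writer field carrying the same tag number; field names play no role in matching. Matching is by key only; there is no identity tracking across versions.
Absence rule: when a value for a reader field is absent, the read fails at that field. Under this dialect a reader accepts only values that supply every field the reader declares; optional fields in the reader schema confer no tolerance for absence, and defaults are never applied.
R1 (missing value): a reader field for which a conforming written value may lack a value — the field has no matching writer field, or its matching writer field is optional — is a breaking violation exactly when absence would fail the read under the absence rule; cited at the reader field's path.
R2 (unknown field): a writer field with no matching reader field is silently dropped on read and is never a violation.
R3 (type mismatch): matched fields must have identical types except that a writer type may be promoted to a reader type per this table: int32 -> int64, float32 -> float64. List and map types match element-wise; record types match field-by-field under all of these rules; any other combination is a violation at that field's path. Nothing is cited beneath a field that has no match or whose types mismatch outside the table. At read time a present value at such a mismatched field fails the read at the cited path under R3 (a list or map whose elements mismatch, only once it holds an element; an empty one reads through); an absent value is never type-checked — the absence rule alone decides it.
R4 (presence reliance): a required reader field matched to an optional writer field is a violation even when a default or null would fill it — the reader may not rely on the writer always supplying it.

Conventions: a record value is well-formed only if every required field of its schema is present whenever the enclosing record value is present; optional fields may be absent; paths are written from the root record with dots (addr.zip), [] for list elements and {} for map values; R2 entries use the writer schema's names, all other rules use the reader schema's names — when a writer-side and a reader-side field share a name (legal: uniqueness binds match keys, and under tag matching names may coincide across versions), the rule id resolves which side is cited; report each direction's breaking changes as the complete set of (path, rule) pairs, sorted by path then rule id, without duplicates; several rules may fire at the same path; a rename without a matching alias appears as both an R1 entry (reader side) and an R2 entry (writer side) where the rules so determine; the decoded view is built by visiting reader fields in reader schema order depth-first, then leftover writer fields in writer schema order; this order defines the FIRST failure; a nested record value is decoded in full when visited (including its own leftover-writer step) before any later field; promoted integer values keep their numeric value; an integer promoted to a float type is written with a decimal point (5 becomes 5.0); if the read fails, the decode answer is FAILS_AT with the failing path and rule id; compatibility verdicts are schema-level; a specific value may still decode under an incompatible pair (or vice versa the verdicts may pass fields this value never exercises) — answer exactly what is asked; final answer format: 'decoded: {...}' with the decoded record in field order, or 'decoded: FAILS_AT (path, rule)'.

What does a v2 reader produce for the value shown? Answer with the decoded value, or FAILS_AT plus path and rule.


decoded: FAILS_AT (payload, R1)

each type pair in Shipment: writer, then reader
decode walk for Shipment under reader schema v2:
  addr.balance := 10.0
  addr.blob := 0xFF
  addr.checksum := 0xFF
  addr.street := "alpha"
  read fails at payload under R1 (no fill)
  => FAILS_AT (payload, R1)
diffs on Shipment not affecting the asked answer:
  field nickname in record Shipment: type string changed to float64 -> affects the rule determinations only; this particular Shipment value decodes identically
  field latitude in record Shipment: tag 7 changed to 30 -> affects the rule determinations only; this particular Shipment value decodes identically
  removed field attrs from record Shipment (its key 4 joins the reserved list) -> affects the rule determinations only; this particular Shipment value decodes identically


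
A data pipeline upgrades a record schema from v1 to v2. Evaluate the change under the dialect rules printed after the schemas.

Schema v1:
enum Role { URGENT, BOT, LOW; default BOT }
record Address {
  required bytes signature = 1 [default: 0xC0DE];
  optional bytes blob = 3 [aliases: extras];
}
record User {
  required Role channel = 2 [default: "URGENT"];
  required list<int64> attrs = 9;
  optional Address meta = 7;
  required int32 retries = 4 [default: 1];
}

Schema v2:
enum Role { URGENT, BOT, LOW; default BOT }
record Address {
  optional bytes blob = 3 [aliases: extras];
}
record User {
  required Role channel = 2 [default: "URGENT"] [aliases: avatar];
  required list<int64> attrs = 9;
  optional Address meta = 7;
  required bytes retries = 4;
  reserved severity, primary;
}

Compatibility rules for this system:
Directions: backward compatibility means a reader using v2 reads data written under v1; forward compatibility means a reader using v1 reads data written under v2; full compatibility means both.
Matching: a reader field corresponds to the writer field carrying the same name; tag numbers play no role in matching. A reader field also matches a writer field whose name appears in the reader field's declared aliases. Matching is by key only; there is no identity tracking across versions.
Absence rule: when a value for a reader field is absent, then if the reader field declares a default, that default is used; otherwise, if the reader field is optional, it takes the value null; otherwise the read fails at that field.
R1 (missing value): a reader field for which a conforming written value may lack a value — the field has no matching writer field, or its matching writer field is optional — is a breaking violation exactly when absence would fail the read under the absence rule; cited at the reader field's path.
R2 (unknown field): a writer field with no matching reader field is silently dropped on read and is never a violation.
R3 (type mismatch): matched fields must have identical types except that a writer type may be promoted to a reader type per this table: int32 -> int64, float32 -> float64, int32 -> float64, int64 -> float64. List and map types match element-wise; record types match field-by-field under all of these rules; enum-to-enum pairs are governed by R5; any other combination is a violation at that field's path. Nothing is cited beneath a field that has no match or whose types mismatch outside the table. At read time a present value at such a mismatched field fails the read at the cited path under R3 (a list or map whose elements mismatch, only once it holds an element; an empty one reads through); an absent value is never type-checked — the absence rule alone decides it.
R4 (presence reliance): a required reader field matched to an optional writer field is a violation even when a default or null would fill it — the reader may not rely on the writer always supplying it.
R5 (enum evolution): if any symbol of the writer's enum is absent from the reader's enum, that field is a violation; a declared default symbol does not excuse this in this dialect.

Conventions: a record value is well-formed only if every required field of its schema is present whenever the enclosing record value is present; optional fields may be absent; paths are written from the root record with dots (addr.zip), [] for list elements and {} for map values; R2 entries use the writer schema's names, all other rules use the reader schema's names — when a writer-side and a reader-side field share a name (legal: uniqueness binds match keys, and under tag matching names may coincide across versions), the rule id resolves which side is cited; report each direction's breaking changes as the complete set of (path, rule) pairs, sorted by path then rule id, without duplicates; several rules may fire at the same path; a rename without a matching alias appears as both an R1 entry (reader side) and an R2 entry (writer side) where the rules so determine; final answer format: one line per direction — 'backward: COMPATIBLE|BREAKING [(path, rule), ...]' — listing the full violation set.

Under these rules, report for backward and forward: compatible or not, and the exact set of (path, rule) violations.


the writer's type comes first in each User pair
backward analysis of User with v2 as reader and v1 as writer:
  Role -> Role, writer required: channel aligns to channel
  list<int64> -> list<int64>, writer required: attrs aligns to attrs
  Address -> Address, writer optional: meta aligns to meta
  int32 -> bytes, writer required: retries aligns to retries
  bytes -> bytes, writer optional: meta.blob aligns to meta.blob
  leftover writer field: meta.signature
  violation R3 at retries
  => backward: BREAKING (1)
forward analysis of User with v1 as reader and v2 as writer:
  Role -> Role, writer required: channel aligns to channel
  list<int64> -> list<int64>, writer required: attrs aligns to attrs
  Address -> Address, writer optional: meta aligns to meta
  bytes -> int32, writer required: retries aligns to retries
  meta.signature: no writer match
  bytes -> bytes, writer optional: meta.blob aligns to meta.blob
  violation R3 at retries
  => forward: BREAKING (1)

backward: BREAKING [(retries, R3)]; forward: BREAKING [(retries, R3)]


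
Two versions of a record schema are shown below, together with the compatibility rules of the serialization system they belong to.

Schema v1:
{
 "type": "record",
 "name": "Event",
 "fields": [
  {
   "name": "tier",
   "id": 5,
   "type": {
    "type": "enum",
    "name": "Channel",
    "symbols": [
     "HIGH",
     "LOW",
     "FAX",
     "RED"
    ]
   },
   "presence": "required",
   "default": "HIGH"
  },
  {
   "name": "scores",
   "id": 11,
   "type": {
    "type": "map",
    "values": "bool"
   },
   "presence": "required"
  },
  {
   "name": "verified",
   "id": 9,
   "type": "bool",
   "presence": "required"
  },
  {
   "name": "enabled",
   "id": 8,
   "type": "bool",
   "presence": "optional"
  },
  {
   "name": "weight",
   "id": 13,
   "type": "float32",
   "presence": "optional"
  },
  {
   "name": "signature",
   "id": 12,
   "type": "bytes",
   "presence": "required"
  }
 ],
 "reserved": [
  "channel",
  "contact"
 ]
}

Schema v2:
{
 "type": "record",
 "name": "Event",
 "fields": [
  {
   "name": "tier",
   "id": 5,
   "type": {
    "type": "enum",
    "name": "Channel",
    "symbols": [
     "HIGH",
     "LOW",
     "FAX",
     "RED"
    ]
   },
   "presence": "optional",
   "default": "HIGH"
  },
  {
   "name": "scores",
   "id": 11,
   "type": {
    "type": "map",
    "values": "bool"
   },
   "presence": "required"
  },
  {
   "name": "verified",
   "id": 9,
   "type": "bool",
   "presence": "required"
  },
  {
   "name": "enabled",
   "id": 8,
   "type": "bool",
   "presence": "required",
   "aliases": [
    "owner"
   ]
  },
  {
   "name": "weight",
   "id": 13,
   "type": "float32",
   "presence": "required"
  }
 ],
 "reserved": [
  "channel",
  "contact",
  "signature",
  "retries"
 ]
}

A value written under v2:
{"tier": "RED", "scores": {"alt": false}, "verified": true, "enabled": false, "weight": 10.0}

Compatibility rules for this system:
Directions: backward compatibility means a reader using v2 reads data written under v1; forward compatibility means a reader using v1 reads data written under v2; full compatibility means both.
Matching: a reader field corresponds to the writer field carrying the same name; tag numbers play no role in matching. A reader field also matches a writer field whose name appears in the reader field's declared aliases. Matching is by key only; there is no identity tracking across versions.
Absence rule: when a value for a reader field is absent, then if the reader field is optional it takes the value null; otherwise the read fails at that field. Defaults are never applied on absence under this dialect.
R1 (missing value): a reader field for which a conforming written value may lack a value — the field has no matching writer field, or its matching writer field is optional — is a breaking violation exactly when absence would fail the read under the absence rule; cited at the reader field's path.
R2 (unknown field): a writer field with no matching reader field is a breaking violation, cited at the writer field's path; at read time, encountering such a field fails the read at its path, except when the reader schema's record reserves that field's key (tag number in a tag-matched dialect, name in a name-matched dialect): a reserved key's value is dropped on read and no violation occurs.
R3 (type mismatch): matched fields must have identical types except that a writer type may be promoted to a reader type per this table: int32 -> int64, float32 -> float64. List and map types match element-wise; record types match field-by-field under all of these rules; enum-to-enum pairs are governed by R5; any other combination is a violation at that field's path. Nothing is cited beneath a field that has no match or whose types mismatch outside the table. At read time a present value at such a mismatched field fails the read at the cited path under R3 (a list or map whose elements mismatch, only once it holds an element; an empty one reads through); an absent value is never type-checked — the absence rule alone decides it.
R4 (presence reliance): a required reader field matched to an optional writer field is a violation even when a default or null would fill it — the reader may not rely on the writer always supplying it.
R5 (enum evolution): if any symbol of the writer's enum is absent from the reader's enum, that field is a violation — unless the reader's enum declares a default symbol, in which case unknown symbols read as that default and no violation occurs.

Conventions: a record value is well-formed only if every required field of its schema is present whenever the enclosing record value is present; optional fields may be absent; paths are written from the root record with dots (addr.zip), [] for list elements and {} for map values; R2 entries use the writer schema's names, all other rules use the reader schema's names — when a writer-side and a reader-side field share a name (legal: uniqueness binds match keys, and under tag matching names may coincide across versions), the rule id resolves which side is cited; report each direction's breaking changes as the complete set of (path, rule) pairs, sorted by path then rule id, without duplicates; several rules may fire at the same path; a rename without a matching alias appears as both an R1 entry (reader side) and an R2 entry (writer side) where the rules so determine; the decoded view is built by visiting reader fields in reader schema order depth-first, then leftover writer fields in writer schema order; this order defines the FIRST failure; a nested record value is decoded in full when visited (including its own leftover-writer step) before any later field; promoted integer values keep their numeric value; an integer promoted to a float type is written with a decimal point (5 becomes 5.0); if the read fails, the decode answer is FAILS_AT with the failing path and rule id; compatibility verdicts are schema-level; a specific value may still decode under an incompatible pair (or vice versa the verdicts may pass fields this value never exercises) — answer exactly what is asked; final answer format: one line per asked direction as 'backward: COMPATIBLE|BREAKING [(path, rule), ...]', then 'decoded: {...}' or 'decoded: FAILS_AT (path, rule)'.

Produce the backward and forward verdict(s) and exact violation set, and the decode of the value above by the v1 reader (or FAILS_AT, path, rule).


backward: BREAKING [(enabled, R1), (enabled, R4), (weight, R1), (weight, R4)]; forward: BREAKING [(signature, R1), (tier, R1), (tier, R4)]; decoded: FAILS_AT (signature, R1)

each type pair in Event: writer, then reader
checking backward for Event: reader v2 against writer v1:
  tier: Channel -> Channel, writer required; from tier
  scores: map<string, bool> -> map<string, bool>, writer required; from scores
  verified: bool -> bool, writer required; from verified
  enabled: bool -> bool, writer optional; from enabled
  weight: float32 -> float32, writer optional; from weight
  writer field signature has no reader counterpart
  breaking: (enabled, R1)
  breaking: (enabled, R4)
  breaking: (weight, R1)
  breaking: (weight, R4)
  => backward verdict for Event: BREAKING, 4 violation(s)
checking forward for Event: reader v1 against writer v2:
  tier: Channel -> Channel, writer optional; from tier
  scores: map<string, bool> -> map<string, bool>, writer required; from scores
  verified: bool -> bool, writer required; from verified
  enabled: bool -> bool, writer required; from enabled
  weight: float32 -> float32, writer required; from weight
  signature: no writer match
  breaking: (signature, R1)
  breaking: (tier, R1)
  breaking: (tier, R4)
  => forward verdict for Event: BREAKING, 3 violation(s)
migrating the Event value to v1:
  tier := "RED"
  scores := {"alt": false}
  verified := true
  enabled := false
  weight := 10.0
  read fails at signature under R1 (no fill)
  => FAILS_AT (signature, R1)


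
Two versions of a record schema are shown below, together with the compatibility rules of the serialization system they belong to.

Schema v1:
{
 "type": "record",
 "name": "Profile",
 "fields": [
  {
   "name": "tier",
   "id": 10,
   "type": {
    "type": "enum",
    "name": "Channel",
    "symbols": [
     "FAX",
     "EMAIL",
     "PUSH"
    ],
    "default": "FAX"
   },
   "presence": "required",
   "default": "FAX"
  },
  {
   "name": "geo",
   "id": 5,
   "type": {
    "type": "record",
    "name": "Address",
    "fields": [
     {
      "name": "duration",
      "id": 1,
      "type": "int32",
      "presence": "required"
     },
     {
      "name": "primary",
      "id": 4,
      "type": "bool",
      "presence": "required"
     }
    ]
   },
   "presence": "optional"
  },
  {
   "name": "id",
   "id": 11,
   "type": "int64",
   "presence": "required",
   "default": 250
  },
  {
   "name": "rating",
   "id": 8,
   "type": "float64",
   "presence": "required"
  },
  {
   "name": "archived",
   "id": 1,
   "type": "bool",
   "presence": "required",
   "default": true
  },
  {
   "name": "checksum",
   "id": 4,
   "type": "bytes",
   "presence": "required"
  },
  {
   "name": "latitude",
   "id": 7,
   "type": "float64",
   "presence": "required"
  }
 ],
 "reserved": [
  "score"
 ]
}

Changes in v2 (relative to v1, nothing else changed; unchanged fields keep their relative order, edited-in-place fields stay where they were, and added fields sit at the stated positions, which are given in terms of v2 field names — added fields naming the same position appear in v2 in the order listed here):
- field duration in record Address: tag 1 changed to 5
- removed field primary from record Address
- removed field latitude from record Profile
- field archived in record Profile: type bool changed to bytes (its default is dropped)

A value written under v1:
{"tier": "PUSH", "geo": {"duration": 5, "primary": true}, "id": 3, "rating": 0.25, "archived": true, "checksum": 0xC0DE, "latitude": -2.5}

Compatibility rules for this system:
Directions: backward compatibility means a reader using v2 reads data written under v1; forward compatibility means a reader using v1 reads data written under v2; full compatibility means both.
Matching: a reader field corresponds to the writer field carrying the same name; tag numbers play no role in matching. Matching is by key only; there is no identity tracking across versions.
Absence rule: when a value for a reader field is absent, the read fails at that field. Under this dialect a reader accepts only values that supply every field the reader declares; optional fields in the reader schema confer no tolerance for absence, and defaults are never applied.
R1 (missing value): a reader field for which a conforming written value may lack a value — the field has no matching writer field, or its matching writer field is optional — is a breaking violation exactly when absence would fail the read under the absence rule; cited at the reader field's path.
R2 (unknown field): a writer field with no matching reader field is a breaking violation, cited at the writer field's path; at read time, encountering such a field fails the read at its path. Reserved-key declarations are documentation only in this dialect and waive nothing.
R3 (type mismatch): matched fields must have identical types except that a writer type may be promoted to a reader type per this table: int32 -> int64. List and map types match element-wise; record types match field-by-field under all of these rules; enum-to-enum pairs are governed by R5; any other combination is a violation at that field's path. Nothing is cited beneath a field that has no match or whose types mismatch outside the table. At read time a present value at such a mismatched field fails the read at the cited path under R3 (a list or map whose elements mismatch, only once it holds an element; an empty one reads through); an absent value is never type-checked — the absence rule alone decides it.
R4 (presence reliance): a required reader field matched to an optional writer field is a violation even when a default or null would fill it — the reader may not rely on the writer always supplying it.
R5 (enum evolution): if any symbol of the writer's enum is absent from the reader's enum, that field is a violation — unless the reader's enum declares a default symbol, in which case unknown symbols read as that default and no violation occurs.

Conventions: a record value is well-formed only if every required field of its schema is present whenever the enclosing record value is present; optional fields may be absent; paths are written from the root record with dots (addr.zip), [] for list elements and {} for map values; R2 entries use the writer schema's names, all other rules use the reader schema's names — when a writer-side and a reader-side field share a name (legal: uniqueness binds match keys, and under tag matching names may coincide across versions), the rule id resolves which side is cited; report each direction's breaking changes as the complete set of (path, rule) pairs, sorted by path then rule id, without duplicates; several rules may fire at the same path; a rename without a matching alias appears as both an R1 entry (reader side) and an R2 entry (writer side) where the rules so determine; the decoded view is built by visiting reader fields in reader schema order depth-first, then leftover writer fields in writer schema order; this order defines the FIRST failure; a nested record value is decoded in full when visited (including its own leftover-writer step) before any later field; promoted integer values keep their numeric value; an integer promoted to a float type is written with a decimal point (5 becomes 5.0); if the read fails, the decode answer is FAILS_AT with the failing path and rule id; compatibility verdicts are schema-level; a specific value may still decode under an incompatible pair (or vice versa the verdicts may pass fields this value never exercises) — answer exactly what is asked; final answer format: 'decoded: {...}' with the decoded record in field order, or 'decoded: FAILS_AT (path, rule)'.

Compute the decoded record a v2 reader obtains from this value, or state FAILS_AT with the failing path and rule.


in Profile below, arrows point writer -> reader
decode walk for Profile under reader schema v2:
  tier := "PUSH"
  geo.duration := 5
  read fails at geo.primary under R2 (unknown field)
  => FAILS_AT (geo.primary, R2)
the rest of the Profile diff is inert for this question:
  field duration in record Address: tag 1 changed to 5 -> triggers nothing under the printed rules; the Profile answer is the same either way
  removed field latitude from record Profile -> a verdict-level change on Profile — the shown value reads the same
  field archived in record Profile: type bool changed to bytes (its default is dropped) -> a verdict-level change on Profile — the shown value reads the same

decoded: FAILS_AT (geo.primary, R2)


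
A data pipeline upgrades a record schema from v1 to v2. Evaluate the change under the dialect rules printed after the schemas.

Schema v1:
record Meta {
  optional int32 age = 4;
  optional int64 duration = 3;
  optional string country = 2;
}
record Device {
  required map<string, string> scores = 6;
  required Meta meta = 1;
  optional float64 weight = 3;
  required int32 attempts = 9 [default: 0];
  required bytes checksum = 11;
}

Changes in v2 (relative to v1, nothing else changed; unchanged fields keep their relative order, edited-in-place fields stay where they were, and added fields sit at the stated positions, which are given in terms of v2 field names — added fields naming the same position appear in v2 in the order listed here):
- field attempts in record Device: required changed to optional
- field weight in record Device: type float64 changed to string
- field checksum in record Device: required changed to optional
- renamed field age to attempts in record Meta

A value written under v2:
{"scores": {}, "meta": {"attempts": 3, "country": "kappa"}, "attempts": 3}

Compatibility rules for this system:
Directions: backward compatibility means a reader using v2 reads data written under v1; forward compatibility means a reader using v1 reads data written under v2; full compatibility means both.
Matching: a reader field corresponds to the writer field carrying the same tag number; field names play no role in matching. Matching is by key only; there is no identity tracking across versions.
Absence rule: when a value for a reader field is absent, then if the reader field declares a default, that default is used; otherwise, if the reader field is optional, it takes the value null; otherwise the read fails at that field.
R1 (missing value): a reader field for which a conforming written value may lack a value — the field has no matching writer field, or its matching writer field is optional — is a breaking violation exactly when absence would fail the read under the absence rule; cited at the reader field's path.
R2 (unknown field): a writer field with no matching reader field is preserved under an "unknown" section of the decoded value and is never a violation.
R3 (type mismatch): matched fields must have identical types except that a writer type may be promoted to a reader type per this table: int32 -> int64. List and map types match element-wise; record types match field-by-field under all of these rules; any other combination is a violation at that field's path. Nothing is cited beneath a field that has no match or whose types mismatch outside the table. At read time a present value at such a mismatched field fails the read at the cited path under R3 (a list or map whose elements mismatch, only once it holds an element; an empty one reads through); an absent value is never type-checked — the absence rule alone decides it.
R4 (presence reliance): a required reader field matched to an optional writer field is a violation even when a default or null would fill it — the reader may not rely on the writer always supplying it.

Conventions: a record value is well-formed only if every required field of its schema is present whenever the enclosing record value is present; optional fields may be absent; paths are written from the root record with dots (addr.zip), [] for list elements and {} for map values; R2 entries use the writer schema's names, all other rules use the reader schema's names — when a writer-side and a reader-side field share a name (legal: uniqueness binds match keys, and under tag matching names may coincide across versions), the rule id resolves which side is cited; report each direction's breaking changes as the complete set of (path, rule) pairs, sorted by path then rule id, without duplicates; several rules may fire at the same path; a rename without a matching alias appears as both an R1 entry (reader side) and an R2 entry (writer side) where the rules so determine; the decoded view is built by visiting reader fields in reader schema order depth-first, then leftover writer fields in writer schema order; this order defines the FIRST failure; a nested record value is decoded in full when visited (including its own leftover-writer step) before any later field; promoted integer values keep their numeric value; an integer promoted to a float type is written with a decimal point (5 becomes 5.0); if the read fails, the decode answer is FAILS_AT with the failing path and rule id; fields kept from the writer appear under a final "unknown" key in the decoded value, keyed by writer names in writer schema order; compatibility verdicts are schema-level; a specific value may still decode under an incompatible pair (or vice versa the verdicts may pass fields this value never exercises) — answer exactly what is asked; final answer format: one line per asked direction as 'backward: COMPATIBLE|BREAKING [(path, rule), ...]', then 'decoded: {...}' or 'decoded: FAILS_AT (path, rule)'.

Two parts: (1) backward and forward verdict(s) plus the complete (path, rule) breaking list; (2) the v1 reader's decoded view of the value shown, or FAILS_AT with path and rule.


in Device below, arrows point writer -> reader
backward analysis of Device with v2 as reader and v1 as writer:
  writer required, map<string, string> -> map<string, string>: reader scores maps from writer scores
  writer required, Meta -> Meta: reader meta maps from writer meta
  writer optional, float64 -> string: reader weight maps from writer weight
  writer required, int32 -> int32: reader attempts maps from writer attempts
  writer required, bytes -> bytes: reader checksum maps from writer checksum
  writer optional, int32 -> int32: reader meta.attempts maps from writer meta.age
  writer optional, int64 -> int64: reader meta.duration maps from writer meta.duration
  writer optional, string -> string: reader meta.country maps from writer meta.country
  R3 fires at weight
  backward on Device therefore BREAKING (1)
forward analysis of Device with v1 as reader and v2 as writer:
  writer required, map<string, string> -> map<string, string>: reader scores maps from writer scores
  writer required, Meta -> Meta: reader meta maps from writer meta
  writer optional, string -> float64: reader weight maps from writer weight
  writer optional, int32 -> int32: reader attempts maps from writer attempts
  writer optional, bytes -> bytes: reader checksum maps from writer checksum
  writer optional, int32 -> int32: reader meta.age maps from writer meta.attempts
  writer optional, int64 -> int64: reader meta.duration maps from writer meta.duration
  writer optional, string -> string: reader meta.country maps from writer meta.country
  R4 fires at attempts
  R1 fires at checksum
  R4 fires at checksum
  R3 fires at weight
  forward on Device therefore BREAKING (4)
decode (reader v1):
  scores := {}
  meta.age := 3 (from writer attempts)
  meta.duration := null (not supplied -> null)
  meta.country := "kappa"
  weight := null (not supplied -> null)
  attempts := 3
  read fails at checksum under R1 (no fill)
  => FAILS_AT (checksum, R1)

backward: BREAKING [(weight, R3)]; forward: BREAKING [(attempts, R4), (checksum, R1), (checksum, R4), (weight, R3)]; decoded: FAILS_AT (checksum, R1)
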